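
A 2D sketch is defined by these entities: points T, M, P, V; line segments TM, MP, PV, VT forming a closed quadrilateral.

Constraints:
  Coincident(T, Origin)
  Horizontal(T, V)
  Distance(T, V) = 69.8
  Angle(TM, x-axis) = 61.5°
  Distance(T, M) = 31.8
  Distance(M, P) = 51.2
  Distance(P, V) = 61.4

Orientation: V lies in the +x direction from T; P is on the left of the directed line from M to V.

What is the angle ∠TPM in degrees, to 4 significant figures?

8.854°

Checks: |MP| = 51.20 ✓; |PV| = 61.40 ✓.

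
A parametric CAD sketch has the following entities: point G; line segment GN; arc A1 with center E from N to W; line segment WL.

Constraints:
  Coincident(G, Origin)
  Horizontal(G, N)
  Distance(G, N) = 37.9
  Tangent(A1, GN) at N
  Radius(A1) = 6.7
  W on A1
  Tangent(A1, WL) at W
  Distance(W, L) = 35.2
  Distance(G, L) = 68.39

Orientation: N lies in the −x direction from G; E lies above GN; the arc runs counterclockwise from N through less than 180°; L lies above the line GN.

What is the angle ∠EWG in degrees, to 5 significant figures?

116.37°

G is at the origin; GN is horizontal with |GN| = 37.9 and N on the −x side, so N = (-37.900, 0.0000). A1 meets GN tangentially, so EN is at right angles to GN, so E = N + (0, 6.7) = (-37.900, 6.7000). Since EW ⟂ WL (tangency), |EL| = √(6.7² + 35.2²) = 35.832 regardless of where W sits on A1. So L lies on both circle(G, 68.39) and circle(E, 35.832); the above-GN intersection is L = (-57.864, 36.455). W is the foot of the tangent from L: W = (-33.132, 11.407).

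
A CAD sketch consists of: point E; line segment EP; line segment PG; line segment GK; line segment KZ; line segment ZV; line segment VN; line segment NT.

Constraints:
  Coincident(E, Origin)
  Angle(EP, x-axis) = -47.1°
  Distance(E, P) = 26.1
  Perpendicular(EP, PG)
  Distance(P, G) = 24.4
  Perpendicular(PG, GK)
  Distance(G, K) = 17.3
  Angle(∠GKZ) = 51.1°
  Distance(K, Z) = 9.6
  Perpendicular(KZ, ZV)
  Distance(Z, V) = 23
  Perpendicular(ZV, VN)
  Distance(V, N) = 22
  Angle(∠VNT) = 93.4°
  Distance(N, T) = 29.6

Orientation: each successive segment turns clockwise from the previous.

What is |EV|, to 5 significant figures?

45.336

∠GKZ = 51.1° gives KZ at 4.0000° from the x-axis; with |KZ| = 9.6, Z = (-2.3071, -22.386). KZ ⟂ ZV, so ZV runs at -86.000°; with |ZV| = 23.0, V = (-0.70269, -45.330). Then |EV| = |V − E| = 45.336.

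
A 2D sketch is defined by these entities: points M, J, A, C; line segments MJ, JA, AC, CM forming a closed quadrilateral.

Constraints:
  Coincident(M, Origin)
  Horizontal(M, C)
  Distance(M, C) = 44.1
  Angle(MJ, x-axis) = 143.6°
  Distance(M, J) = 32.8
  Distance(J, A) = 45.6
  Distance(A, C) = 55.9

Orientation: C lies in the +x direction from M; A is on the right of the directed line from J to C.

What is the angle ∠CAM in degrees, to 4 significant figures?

48.46°

M is at the origin; M and C share the same y with |MC| = 44.1 and C in +x, so C = (44.1, 0). MJ runs at 143.6° with |MJ| = 32.8, so J = (-26.40, 19.46). A is determined by |JA| = 45.6 and |AC| = 55.9 together: it lies at the intersection of circle(J, 45.6) and circle(C, 55.9). With |JC| = 73.14, the foot of the radical line on JC is 29.42 from J and the perpendicular offset is √(45.6² − 29.42²) = 34.84. Taking the right-of-JC solution: A = (-7.311, -21.95).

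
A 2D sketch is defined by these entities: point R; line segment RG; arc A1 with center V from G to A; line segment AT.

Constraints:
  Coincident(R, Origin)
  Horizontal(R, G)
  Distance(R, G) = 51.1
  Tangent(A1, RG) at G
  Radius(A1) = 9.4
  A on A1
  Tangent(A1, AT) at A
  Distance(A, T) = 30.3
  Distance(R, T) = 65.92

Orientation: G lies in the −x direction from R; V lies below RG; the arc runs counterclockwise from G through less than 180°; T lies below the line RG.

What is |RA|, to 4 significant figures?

61.31

R is at the origin; RG is horizontal with |RG| = 51.1 and G on the −x side, so G = (-51.10, 0.000). Since A1 is tangent to RG there, VG ⟂ RG, so V = G + (0, -9.4) = (-51.10, -9.400). Since VA ⟂ AT (tangency), |VT| = √(9.4² + 30.3²) = 31.72 regardless of where A sits on A1. So T lies on both circle(R, 65.92) and circle(V, 31.72); the below-RG intersection is T = (-51.52, -41.12). A is the foot of the tangent from T: A = (-60.11, -12.07).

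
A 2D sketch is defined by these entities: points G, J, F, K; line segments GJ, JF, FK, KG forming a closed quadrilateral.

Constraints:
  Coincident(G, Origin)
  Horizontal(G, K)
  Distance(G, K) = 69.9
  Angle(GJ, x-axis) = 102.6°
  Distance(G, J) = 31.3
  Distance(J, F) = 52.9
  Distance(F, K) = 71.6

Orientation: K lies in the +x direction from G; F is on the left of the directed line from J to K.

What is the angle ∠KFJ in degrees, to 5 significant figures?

81.614°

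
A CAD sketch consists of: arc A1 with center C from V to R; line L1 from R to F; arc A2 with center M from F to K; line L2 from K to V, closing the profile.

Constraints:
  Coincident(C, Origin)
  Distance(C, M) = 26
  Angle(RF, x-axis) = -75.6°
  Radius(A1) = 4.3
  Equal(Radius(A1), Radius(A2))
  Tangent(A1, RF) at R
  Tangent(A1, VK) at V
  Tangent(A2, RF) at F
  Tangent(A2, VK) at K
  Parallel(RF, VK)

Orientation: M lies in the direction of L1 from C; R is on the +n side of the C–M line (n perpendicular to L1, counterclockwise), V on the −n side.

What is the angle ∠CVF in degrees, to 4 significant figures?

71.70°

The slot axis is L1's direction at -75.6°, so u = (cos -75.6°, sin -75.6°) = (0.2487, -0.9686) and n = (−sin -75.6°, cos -75.6°) = (0.9686, 0.2487). C is at the origin and M lies 26.0 along u from C, so M = 26.0·u = (6.466, -25.18). Tangency of A1 to both parallel lines with radius 4.3 puts R and V at C ± 4.3·n: R = (4.165, 1.069), V = (-4.165, -1.069). Equal radii place F and K the same way about M: F = M + 4.3·n = (10.63, -24.11), K = M − 4.3·n = (2.301, -26.25). Then cos ∠CVF = VC·VF / (|VC||VF|), giving 71.70°.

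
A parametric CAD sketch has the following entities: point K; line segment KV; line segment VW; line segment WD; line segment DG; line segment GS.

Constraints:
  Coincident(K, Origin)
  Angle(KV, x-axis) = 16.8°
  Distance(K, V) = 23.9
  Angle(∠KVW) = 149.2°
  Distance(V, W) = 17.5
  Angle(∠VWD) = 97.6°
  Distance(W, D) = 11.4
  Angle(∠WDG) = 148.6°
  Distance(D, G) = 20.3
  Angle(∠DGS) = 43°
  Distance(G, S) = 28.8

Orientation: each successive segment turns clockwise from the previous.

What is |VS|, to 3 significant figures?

2.99

K is at the origin; KV runs at 16.8° with length 23.9, so V = (22.9, 6.91). ∠KVW = 149.2° gives VW at -14.0° from the x-axis; with |VW| = 17.5, W = (39.9, 2.67). ∠VWD = 97.6° gives WD at -96.4° from the x-axis; with |WD| = 11.4, D = (38.6, -8.65). ∠WDG = 148.6° gives DG at -128° from the x-axis; with |DG| = 20.3, G = (26.1, -24.7). ∠DGS = 43.0° gives GS at 95.2° from the x-axis; with |GS| = 28.8, S = (23.5, 3.99). Then |VS| = |S − V| = 2.99.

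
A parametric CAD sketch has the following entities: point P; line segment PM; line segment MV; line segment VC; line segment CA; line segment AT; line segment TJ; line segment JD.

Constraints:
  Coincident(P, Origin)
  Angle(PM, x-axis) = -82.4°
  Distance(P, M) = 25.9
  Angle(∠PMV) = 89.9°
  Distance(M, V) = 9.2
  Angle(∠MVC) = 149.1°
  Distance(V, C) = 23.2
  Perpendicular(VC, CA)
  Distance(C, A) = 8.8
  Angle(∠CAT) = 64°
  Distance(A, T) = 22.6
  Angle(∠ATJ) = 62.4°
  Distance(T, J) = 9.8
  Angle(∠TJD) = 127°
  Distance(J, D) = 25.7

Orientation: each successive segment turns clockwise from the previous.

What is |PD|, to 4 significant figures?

40.00

P is at the origin; PM runs at -82.4° with length 25.9, so M = (3.425, -25.67). ∠PMV = 89.9° gives MV at -172.5° from the x-axis; with |MV| = 9.2, V = (-5.696, -26.87). ∠MVC = 149.1° gives VC at 156.6° from the x-axis; with |VC| = 23.2, C = (-26.99, -17.66). The perpendicularity gives CA at right angles to VC, so CA runs at 66.60°; with |CA| = 8.8, A = (-23.49, -9.583). ∠CAT = 64.0° gives AT at -49.40° from the x-axis; with |AT| = 22.6, T = (-8.785, -26.74). ∠ATJ = 62.4° gives TJ at -167.0° from the x-axis; with |TJ| = 9.8, J = (-18.33, -28.95). ∠TJD = 127.0° gives JD at 140.0° from the x-axis; with |JD| = 25.7, D = (-38.02, -12.43). Then |PD| = |D − P| = 40.00.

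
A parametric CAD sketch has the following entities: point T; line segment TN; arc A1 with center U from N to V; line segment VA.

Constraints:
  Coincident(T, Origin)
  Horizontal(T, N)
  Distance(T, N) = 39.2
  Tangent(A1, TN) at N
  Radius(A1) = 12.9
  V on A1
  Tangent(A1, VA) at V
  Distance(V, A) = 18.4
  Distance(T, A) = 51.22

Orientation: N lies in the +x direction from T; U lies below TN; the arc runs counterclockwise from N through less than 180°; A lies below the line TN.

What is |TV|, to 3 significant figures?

34.0

T is at the origin; T and N share the same y with |TN| = 39.2 and N on the +x side, so N = (39.2, 0.00). The tangent condition forces UN to be normal to TN, so U = N + (0, -12.9) = (39.2, -12.9). Since UV ⟂ VA (tangency), |UA| = √(12.9² + 18.4²) = 22.5 regardless of where V sits on A1. So A lies on both circle(T, 51.22) and circle(U, 22.5); the below-TN intersection is A = (37.1, -35.3). V is the foot of the tangent from A: V = (28.0, -19.3).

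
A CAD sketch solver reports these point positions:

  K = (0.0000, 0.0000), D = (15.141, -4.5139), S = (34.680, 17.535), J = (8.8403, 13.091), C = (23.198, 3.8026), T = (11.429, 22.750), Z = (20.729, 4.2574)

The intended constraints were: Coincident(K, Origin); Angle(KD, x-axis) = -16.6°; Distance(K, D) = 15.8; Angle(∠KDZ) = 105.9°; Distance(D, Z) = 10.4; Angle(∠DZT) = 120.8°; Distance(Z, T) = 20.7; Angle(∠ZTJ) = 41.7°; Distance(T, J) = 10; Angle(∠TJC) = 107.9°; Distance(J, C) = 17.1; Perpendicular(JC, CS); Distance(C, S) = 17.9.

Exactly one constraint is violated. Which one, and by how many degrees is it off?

Perpendicular(JC, CS) — off by 7.00°.

K = (0.00, 0.00) ✓; KD at -16.60° ✓; |KD| = 15.80 ✓; ∠KDZ = 105.9° ✓; |DZ| = 10.40 ✓; ∠DZT = 120.8° ✓; |ZT| = 20.70 ✓; ∠ZTJ = 41.70° ✓; |TJ| = 10.00 ✓; ∠TJC = 107.9° ✓; |JC| = 17.10 ✓; ∠(JC, CS) = 83.00° ✗; |CS| = 17.90 ✓.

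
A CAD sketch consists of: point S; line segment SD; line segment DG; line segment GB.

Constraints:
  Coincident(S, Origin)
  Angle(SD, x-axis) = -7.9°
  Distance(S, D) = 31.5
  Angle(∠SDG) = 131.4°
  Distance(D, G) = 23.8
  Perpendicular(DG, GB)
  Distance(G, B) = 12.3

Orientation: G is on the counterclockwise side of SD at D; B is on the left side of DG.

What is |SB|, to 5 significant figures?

46.047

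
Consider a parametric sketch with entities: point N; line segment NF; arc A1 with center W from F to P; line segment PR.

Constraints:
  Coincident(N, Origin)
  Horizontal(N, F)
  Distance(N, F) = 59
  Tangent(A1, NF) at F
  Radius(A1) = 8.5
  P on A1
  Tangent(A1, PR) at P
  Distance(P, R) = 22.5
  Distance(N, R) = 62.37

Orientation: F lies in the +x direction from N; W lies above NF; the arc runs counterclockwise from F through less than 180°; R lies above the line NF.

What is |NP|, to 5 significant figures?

67.379

Checks: |WF| = 8.500 ✓; |WP| = 8.500 ✓; ∠(WP, PR) = 90.00° ✓; |PR| = 22.50 ✓; |NR| = 62.37 ✓.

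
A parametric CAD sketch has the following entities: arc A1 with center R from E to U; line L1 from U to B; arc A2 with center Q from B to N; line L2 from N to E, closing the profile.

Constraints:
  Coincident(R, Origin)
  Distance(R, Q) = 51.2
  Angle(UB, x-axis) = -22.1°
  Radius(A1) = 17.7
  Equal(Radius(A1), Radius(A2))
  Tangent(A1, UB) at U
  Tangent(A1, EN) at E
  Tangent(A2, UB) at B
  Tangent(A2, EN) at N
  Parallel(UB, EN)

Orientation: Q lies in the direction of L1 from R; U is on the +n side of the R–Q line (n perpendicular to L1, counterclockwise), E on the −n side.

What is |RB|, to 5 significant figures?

54.173

The slot axis is L1's direction at -22.1°, so u = (cos -22.1°, sin -22.1°) = (0.92653, -0.37622) and n = (−sin -22.1°, cos -22.1°) = (0.37622, 0.92653). R is at the origin and Q lies 51.2 along u from R, so Q = 51.2·u = (47.438, -19.263). Tangency of A1 to both parallel lines with radius 17.7 puts U and E at R ± 17.7·n: U = (6.6592, 16.400), E = (-6.6592, -16.400). Equal radii place B and N the same way about Q: B = Q + 17.7·n = (54.097, -2.8631), N = Q − 17.7·n = (40.779, -35.662). Then |RB| = |B − R| = 54.173.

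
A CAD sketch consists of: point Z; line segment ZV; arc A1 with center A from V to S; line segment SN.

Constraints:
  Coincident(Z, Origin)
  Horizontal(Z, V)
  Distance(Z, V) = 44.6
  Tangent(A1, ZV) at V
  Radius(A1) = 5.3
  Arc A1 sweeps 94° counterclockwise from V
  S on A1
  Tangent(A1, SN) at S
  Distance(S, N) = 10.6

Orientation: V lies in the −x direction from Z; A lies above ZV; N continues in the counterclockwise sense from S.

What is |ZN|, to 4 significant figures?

43.22

Z is at the origin; ZV is horizontal with |ZV| = 44.6 and V on the −x side, so V = (-44.60, 0.000). Since A1 is tangent to ZV there, AV ⟂ ZV, so A = V + (0, 5.3) = (-44.60, 5.300). On A1, V sits at bearing -90° from A; a 94° counterclockwise sweep puts S at bearing 4°, so S = A + 5.3·(cos 4°, sin 4°) = (-39.31, 5.670). A1 meets SN tangentially, so AS is at right angles to SN, so SN runs along (−sin 4°, cos 4°); with |SN| = 10.6, N = (-40.05, 16.24). Then |ZN| = |N − Z| = 43.22.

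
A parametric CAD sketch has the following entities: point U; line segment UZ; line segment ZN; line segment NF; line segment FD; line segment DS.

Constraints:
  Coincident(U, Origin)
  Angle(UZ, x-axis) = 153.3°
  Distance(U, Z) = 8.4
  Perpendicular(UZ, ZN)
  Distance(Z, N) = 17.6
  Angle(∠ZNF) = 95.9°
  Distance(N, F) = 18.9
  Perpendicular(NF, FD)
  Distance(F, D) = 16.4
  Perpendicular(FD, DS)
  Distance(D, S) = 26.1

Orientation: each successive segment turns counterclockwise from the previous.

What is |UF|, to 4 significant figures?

22.14

UZ ⟂ ZN, so ZN runs at -116.7°; with |ZN| = 17.6, N = (-15.41, -11.95). ∠ZNF = 95.9° gives NF at -32.60° from the x-axis; with |NF| = 18.9, F = (0.5100, -22.13). Then |UF| = |F − U| = 22.14.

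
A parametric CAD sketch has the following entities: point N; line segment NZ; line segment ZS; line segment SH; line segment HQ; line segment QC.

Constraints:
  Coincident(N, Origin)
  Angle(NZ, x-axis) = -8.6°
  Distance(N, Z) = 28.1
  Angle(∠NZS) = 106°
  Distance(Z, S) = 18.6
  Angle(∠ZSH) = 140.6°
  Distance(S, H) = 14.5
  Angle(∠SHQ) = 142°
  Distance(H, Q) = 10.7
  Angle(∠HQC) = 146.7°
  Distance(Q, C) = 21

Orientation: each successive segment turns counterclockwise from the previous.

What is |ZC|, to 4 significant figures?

46.42

N is at the origin; NZ runs at -8.6° with length 28.1, so Z = (27.78, -4.202). ∠NZS = 106.0° gives ZS at 65.40° from the x-axis; with |ZS| = 18.6, S = (35.53, 12.71). ∠ZSH = 140.6° gives SH at 104.8° from the x-axis; with |SH| = 14.5, H = (31.82, 26.73). ∠SHQ = 142.0° gives HQ at 142.8° from the x-axis; with |HQ| = 10.7, Q = (23.30, 33.20). ∠HQC = 146.7° gives QC at 176.1° from the x-axis; with |QC| = 21.0, C = (2.349, 34.63). Then |ZC| = |C − Z| = 46.42.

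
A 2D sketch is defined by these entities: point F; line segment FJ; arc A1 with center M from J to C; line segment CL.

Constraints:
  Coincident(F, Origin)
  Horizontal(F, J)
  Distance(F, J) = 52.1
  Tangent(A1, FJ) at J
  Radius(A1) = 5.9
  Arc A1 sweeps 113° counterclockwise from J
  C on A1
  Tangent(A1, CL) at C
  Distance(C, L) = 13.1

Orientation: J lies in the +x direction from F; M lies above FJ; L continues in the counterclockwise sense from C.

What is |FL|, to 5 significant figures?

56.193

On A1, J sits at bearing -90° from M; a 113° counterclockwise sweep puts C at bearing 23°, so C = M + 5.9·(cos 23°, sin 23°) = (57.531, 8.2053). The tangent condition forces MC to be normal to CL, so CL runs along (−sin 23°, cos 23°); with |CL| = 13.1, L = (52.412, 20.264). Then |FL| = |L − F| = 56.193.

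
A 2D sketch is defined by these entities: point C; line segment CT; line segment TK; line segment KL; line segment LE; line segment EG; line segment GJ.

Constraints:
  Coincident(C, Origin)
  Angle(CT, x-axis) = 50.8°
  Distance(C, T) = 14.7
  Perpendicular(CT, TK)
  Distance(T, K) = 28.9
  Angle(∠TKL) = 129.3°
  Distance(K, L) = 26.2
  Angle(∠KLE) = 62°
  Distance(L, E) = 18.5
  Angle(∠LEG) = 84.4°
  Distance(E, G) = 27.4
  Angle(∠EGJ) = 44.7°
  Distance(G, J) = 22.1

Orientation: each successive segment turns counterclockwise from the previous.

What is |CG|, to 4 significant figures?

30.55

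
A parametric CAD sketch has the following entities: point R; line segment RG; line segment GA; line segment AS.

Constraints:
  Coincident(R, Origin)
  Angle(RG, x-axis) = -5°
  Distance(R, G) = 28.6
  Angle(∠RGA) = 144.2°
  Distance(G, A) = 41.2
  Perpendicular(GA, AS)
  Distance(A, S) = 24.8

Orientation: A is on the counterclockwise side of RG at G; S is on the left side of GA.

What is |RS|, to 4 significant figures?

64.90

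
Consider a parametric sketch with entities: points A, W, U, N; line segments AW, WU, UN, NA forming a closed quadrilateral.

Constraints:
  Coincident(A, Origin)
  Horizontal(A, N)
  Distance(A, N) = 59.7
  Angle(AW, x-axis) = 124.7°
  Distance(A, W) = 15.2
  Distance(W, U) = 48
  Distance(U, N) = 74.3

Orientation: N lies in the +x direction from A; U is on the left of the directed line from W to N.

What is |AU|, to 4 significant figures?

57.32

A is at the origin; A and N share the same y with |AN| = 59.7 and N in +x, so N = (59.7, 0). AW runs at 124.7° with |AW| = 15.2, so W = (-8.653, 12.50). U is determined by |WU| = 48.0 and |UN| = 74.3 together: it lies at the intersection of circle(W, 48.0) and circle(N, 74.3). With |WN| = 69.49, the foot of the radical line on WN is 11.60 from W and the perpendicular offset is √(48.0² − 11.60²) = 46.58. Taking the left-of-WN solution: U = (11.13, 56.23).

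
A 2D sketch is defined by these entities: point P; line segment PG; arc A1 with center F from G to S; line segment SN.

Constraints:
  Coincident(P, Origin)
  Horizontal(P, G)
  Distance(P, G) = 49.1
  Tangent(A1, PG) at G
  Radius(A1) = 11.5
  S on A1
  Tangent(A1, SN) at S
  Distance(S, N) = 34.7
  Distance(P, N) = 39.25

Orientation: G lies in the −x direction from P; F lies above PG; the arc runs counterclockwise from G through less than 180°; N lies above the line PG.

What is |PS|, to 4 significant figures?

39.91

Checks: |FS| = 11.50 ✓; ∠(FS, SN) = 90.00° ✓; |SN| = 34.70 ✓; |PN| = 39.25 ✓.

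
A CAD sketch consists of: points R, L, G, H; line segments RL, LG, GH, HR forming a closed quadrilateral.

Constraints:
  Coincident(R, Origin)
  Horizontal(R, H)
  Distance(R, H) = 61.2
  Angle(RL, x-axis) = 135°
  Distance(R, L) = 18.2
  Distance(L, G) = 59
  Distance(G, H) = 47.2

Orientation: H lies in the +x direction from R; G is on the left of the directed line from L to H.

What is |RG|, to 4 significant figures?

56.76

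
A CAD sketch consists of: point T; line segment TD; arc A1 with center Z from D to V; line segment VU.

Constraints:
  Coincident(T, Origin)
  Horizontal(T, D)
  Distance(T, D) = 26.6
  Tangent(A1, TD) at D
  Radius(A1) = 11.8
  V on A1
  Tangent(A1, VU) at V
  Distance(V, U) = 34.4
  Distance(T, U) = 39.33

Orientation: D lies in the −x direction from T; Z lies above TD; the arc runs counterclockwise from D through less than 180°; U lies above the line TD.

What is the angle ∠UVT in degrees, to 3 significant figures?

93.1°

T is at the origin; TD is horizontal with |TD| = 26.6 and D on the −x side, so D = (-26.6, 0.00). Since A1 is tangent to TD there, ZD ⟂ TD, so Z = D + (0, 11.8) = (-26.6, 11.8). Since ZV ⟂ VU (tangency), |ZU| = √(11.8² + 34.4²) = 36.4 regardless of where V sits on A1. So U lies on both circle(T, 39.33) and circle(Z, 36.4); the above-TD intersection is U = (-2.73, 39.2). V is the foot of the tangent from U: V = (-15.7, 7.36).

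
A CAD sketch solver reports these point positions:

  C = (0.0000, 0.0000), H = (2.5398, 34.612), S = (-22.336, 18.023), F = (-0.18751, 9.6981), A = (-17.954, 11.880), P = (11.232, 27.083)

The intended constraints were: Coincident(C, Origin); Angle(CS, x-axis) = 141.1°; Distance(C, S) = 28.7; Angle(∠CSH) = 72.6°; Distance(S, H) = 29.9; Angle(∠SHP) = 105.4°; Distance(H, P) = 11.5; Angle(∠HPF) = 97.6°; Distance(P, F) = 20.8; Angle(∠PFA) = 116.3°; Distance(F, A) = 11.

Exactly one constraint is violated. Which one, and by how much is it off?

Distance(F, A) = 11 — off by 6.90.

C = (0.00, 0.00) ✓; CS at 141.1° ✓; |CS| = 28.70 ✓; ∠CSH = 72.60° ✓; |SH| = 29.90 ✓; ∠SHP = 105.4° ✓; |HP| = 11.50 ✓; ∠HPF = 97.60° ✓; |PF| = 20.80 ✓; ∠PFA = 116.3° ✓; |FA| = 17.90 ✗.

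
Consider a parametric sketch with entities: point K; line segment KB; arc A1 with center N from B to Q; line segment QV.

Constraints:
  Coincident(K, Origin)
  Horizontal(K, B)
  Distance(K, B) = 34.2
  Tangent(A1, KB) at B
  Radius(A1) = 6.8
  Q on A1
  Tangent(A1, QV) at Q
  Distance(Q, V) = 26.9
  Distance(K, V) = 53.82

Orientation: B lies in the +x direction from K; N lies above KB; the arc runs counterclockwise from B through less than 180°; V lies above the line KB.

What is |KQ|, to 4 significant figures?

41.50

K is at the origin; K and B share the same y with |KB| = 34.2 and B on the +x side, so B = (34.20, 0.000). Since A1 is tangent to KB there, NB ⟂ KB, so N = B + (0, 6.8) = (34.20, 6.800). Since NQ ⟂ QV (tangency), |NV| = √(6.8² + 26.9²) = 27.75 regardless of where Q sits on A1. So V lies on both circle(K, 53.82) and circle(N, 27.75); the above-KB intersection is V = (42.24, 33.36). Q is the foot of the tangent from V: Q = (40.99, 6.486).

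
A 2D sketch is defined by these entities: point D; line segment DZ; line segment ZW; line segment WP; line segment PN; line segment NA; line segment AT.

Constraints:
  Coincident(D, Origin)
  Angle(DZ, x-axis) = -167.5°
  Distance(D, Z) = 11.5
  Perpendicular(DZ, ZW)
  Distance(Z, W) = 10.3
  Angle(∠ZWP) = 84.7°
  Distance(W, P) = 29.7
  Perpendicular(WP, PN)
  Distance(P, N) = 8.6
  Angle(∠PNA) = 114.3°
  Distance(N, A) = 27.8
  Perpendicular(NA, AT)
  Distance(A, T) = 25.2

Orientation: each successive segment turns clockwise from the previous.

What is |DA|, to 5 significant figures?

13.501

The perpendicularity gives PN at right angles to WP, so PN runs at -82.800°; with |PN| = 8.6, N = (17.087, 2.7570). ∠PNA = 114.3° gives NA at -148.50° from the x-axis; with |NA| = 27.8, A = (-6.6165, -11.768). Then |DA| = |A − D| = 13.501.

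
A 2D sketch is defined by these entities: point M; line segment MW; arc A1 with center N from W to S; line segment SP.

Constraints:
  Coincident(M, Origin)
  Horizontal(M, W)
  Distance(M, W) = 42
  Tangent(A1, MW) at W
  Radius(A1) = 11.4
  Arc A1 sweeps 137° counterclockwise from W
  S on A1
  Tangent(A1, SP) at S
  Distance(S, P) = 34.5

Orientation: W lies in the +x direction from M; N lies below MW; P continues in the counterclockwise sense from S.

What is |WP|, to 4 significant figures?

46.66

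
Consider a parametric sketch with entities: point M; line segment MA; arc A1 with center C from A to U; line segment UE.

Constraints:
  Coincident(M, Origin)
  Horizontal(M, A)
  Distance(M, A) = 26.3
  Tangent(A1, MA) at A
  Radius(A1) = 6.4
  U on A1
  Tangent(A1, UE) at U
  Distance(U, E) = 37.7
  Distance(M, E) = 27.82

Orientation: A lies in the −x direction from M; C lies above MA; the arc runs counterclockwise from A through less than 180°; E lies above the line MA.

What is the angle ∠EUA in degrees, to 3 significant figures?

159°

Checks: |CU| = 6.400 ✓; ∠(CU, UE) = 90.00° ✓; |UE| = 37.70 ✓; |ME| = 27.82 ✓.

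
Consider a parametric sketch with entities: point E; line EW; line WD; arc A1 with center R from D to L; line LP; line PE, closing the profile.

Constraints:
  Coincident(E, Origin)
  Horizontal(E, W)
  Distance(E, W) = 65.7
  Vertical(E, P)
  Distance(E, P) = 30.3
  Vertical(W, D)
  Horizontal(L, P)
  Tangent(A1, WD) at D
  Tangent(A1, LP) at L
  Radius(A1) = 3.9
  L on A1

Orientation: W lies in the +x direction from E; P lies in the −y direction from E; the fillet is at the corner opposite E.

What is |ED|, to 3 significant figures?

70.8

E is at the origin; EW is horizontal with |EW| = 65.7 and W on the +x side, so W = (65.7, 0.00). E and P share the same x with |EP| = 30.3 and P on the −y side, so P = (0.00, -30.3). The virtual corner opposite E is at (65.7, -30.3). The tangent condition forces RD to be normal to WD and the tangent condition forces RL to be normal to LP, with radius 3.9, so the center R sits 3.9 in from both sides at R = (61.8, -26.4). That places the tangent points at D = (65.7, -26.4) on WD and L = (61.8, -30.3) on LP. Then |ED| = |D − E| = 70.8.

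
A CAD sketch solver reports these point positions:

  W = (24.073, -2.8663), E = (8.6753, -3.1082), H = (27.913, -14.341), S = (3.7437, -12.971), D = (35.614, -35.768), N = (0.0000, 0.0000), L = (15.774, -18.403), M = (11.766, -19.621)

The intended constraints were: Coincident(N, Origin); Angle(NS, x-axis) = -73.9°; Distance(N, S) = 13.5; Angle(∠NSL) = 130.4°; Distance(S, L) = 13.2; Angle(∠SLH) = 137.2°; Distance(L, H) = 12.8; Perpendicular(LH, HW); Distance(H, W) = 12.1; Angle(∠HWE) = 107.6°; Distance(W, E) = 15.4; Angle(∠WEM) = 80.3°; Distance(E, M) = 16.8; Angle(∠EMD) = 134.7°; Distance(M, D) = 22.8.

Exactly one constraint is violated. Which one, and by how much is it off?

Distance(M, D) = 22.8 — off by 6.00.

N = (0.00, 0.00) ✓; NS at -73.90° ✓; |NS| = 13.50 ✓; ∠NSL = 130.4° ✓; |SL| = 13.20 ✓; ∠SLH = 137.2° ✓; |LH| = 12.80 ✓; ∠(LH, HW) = 90.00° ✓; |HW| = 12.10 ✓; ∠HWE = 107.6° ✓; |WE| = 15.40 ✓; ∠WEM = 80.30° ✓; |EM| = 16.80 ✓; ∠EMD = 134.7° ✓; |MD| = 28.80 ✗.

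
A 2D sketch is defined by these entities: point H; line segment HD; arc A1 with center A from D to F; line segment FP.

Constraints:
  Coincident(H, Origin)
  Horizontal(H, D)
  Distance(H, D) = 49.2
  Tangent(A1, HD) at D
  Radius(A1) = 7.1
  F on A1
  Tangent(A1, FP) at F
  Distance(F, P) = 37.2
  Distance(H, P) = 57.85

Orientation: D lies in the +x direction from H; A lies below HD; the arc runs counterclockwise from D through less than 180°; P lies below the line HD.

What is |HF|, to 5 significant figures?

42.616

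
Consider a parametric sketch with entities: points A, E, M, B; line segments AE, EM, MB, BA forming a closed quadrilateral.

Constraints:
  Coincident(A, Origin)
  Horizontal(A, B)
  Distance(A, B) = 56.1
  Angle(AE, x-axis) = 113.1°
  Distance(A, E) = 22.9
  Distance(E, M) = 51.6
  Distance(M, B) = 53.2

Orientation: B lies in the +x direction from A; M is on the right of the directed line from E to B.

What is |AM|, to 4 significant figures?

28.71

A is at the origin; A and B share the same y with |AB| = 56.1 and B in +x, so B = (56.1, 0). AE runs at 113.1° with |AE| = 22.9, so E = (-8.985, 21.06). M is determined by |EM| = 51.6 and |MB| = 53.2 together: it lies at the intersection of circle(E, 51.6) and circle(B, 53.2). With |EB| = 68.41, the foot of the radical line on EB is 32.98 from E and the perpendicular offset is √(51.6² − 32.98²) = 39.69. Taking the right-of-EB solution: M = (10.17, -26.85).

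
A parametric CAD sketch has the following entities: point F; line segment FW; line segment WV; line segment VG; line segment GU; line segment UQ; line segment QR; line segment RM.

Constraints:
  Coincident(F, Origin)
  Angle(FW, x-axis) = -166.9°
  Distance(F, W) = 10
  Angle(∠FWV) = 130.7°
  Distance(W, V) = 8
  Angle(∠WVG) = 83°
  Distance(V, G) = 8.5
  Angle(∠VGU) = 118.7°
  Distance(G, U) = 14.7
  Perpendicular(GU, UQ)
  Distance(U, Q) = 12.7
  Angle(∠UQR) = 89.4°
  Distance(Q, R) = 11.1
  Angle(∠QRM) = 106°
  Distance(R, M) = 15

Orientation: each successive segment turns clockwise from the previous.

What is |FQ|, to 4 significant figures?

7.353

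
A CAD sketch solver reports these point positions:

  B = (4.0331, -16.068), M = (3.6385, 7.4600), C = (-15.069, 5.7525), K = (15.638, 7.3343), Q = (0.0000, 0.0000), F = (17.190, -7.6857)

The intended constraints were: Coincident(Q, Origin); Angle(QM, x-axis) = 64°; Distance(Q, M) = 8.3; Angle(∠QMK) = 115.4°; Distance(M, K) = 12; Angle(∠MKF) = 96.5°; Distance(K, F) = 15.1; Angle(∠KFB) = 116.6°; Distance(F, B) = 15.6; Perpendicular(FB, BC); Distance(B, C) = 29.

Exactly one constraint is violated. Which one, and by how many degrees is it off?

Perpendicular(FB, BC) — off by 8.70°.

Q = (0.00, 0.00) ✓; QM at 64.00° ✓; |QM| = 8.300 ✓; ∠QMK = 115.4° ✓; |MK| = 12.00 ✓; ∠MKF = 96.50° ✓; |KF| = 15.10 ✓; ∠KFB = 116.6° ✓; |FB| = 15.60 ✓; ∠(FB, BC) = 81.30° ✗; |BC| = 29.00 ✓.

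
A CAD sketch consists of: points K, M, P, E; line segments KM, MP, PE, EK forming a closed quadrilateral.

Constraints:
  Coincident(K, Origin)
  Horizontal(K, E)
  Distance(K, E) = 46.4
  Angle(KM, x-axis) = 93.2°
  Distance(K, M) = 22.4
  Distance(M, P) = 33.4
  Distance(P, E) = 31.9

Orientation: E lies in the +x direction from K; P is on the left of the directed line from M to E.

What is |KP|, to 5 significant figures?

42.418

Checks: |MP| = 33.40 ✓; |PE| = 31.90 ✓.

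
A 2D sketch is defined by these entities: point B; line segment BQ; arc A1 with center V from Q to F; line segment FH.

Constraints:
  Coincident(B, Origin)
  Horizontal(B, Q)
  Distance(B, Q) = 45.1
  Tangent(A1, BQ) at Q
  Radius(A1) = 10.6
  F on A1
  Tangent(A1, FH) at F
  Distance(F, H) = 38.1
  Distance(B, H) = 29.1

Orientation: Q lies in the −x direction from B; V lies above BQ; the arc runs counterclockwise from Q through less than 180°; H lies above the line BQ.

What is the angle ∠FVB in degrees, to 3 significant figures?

35.8°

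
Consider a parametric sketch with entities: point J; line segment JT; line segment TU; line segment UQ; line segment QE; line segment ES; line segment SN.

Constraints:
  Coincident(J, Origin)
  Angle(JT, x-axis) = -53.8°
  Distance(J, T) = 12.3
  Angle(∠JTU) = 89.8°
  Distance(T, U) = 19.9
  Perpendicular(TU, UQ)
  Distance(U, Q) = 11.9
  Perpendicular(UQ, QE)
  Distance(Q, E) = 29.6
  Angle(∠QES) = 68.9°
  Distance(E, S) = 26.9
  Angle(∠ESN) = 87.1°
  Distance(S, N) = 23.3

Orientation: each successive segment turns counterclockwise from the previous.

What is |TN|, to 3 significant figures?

21.6

J is at the origin; JT runs at -53.8° with length 12.3, so T = (7.26, -9.93). ∠JTU = 89.8° gives TU at 36.4° from the x-axis; with |TU| = 19.9, U = (23.3, 1.88). TU ⟂ UQ, so UQ runs at 126°; with |UQ| = 11.9, Q = (16.2, 11.5). UQ ⟂ QE, so QE runs at -144°; with |QE| = 29.6, E = (-7.60, -6.10). ∠QES = 68.9° gives ES at -32.5° from the x-axis; with |ES| = 26.9, S = (15.1, -20.6). ∠ESN = 87.1° gives SN at 60.4° from the x-axis; with |SN| = 23.3, N = (26.6, -0.298). Then |TN| = |N − T| = 21.6.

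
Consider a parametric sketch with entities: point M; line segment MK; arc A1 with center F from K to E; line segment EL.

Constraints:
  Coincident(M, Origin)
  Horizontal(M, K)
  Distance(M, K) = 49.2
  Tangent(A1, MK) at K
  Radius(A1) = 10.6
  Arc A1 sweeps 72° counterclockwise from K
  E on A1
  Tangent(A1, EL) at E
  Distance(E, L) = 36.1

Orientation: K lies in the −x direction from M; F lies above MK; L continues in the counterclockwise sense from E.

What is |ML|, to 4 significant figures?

50.17

M is at the origin; M and K share the same y with |MK| = 49.2 and K on the −x side, so K = (-49.20, 0.000). The tangent condition forces FK to be normal to MK, so F = K + (0, 10.6) = (-49.20, 10.60). On A1, K sits at bearing -90° from F; a 72° counterclockwise sweep puts E at bearing -18°, so E = F + 10.6·(cos -18°, sin -18°) = (-39.12, 7.324). A1 meets EL tangentially, so FE is at right angles to EL, so EL runs along (−sin -18°, cos -18°); with |EL| = 36.1, L = (-27.96, 41.66). Then |ML| = |L − M| = 50.17.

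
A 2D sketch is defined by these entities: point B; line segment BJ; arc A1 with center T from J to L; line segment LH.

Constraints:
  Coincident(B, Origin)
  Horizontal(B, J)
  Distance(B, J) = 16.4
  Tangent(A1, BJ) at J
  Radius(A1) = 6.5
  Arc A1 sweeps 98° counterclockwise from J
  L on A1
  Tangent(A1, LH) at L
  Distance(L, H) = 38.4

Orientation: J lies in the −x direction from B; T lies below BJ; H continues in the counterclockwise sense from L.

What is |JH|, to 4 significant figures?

45.44

B is at the origin; BJ is horizontal with |BJ| = 16.4 and J on the −x side, so J = (-16.40, 0.000). Tangency of A1 to BJ means the radius TJ is perpendicular to BJ, so T = J + (0, -6.5) = (-16.40, -6.500). On A1, J sits at bearing 90° from T; a 98° counterclockwise sweep puts L at bearing 188°, so L = T + 6.5·(cos 188°, sin 188°) = (-22.84, -7.405). Since A1 is tangent to LH there, TL ⟂ LH, so LH runs along (−sin 188°, cos 188°); with |LH| = 38.4, H = (-17.49, -45.43). Then |JH| = |H − J| = 45.44.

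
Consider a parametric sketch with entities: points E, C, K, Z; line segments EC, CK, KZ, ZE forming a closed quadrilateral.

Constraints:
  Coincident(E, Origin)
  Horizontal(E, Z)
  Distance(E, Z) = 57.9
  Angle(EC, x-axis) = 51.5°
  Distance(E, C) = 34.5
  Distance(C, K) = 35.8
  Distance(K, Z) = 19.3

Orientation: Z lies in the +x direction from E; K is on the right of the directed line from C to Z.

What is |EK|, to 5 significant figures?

39.283

E is at the origin; E and Z share the same y with |EZ| = 57.9 and Z in +x, so Z = (57.9, 0). EC runs at 51.5° with |EC| = 34.5, so C = (21.477, 27.000). K is determined by |CK| = 35.8 and |KZ| = 19.3 together: it lies at the intersection of circle(C, 35.8) and circle(Z, 19.3). With |CZ| = 45.339, the foot of the radical line on CZ is 32.696 from C and the perpendicular offset is √(35.8² − 32.696²) = 14.582. Taking the right-of-CZ solution: K = (39.059, -4.1849).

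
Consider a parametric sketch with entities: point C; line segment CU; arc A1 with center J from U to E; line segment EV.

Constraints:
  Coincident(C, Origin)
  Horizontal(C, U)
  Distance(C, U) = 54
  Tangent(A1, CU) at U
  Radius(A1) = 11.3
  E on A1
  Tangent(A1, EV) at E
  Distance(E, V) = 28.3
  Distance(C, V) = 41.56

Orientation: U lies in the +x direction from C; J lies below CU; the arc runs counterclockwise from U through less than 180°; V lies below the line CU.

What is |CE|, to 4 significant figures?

44.73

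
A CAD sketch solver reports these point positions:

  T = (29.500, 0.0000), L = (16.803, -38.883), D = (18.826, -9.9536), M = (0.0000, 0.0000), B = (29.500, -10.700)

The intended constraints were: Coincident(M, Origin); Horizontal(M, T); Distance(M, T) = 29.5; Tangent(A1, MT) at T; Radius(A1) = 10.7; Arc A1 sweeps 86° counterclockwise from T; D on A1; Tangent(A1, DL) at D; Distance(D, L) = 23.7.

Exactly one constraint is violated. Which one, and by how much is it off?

Distance(D, L) = 23.7 — off by 5.30.

M = (0.00, 0.00) ✓; M.y = 0.00, T.y = 0.00 ✓; |MT| = 29.50 ✓; ∠(BT, TM) = 90.00° ✓; |BT| = 10.70 ✓; bearing(B→D) − bearing(B→T) = 86.00° ✓; |BD| = 10.70 ✓; ∠(BD, DL) = 90.00° ✓; |DL| = 29.00 ✗.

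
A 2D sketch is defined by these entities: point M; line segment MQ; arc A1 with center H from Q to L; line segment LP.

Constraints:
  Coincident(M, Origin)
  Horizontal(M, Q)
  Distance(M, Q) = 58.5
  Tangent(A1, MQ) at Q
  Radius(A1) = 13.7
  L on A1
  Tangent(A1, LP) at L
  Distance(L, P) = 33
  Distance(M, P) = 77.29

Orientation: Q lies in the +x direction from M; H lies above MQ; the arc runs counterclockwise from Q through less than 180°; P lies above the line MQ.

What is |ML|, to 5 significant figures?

73.677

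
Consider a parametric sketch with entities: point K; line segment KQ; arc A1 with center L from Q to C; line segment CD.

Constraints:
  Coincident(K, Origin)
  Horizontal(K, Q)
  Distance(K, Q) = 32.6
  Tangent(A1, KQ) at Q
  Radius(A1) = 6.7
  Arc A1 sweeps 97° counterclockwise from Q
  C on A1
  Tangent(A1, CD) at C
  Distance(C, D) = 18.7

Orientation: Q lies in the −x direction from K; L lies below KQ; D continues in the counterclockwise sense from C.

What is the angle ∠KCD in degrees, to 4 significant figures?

93.84°

K is at the origin; KQ is horizontal with |KQ| = 32.6 and Q on the −x side, so Q = (-32.60, 0.000). Since A1 is tangent to KQ there, LQ ⟂ KQ, so L = Q + (0, -6.7) = (-32.60, -6.700). On A1, Q sits at bearing 90° from L; a 97° counterclockwise sweep puts C at bearing 187°, so C = L + 6.7·(cos 187°, sin 187°) = (-39.25, -7.517). Tangency of A1 to CD means the radius LC is perpendicular to CD, so CD runs along (−sin 187°, cos 187°); with |CD| = 18.7, D = (-36.97, -26.08). Then cos ∠KCD = CK·CD / (|CK||CD|), giving 93.84°.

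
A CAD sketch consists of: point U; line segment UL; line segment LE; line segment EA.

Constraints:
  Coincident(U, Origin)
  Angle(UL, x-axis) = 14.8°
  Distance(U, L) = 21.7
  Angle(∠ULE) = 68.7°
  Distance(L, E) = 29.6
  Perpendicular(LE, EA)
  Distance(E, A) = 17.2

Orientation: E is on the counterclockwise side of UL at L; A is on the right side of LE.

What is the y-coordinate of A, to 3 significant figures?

39.6

U is at the origin; UL runs at 14.8° with length 21.7, so L = 21.7·(cos 14.8°, sin 14.8°) = (21.0, 5.54). ∠ULE = 68.7°, so LE runs at 14.8° + (180° − 68.7°) = 126° from the x-axis; with |LE| = 29.6, E = L + 29.6·(cos 126°, sin 126°) = (3.54, 29.5). LE ⟂ EA; with |EA| = 17.2 on the right of LE, A = E + 17.2·(0.808, 0.589) = (17.4, 39.6). So A.y = 39.6.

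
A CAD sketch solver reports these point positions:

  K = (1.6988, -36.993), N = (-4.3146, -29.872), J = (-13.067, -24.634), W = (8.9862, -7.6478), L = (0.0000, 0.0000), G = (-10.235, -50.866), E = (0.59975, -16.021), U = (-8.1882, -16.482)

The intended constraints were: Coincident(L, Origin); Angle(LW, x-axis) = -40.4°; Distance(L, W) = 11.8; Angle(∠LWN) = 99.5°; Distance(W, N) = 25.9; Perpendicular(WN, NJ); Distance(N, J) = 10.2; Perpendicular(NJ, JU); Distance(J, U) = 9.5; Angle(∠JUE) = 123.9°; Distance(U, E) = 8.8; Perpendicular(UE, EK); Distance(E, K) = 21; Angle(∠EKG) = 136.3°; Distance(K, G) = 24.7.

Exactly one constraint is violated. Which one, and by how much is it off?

Distance(K, G) = 24.7 — off by 6.40.

L = (0.00, 0.00) ✓; LW at -40.40° ✓; |LW| = 11.80 ✓; ∠LWN = 99.50° ✓; |WN| = 25.90 ✓; ∠(WN, NJ) = 90.00° ✓; |NJ| = 10.20 ✓; ∠(NJ, JU) = 90.00° ✓; |JU| = 9.500 ✓; ∠JUE = 123.9° ✓; |UE| = 8.800 ✓; ∠(UE, EK) = 90.00° ✓; |EK| = 21.00 ✓; ∠EKG = 136.3° ✓; |KG| = 18.30 ✗.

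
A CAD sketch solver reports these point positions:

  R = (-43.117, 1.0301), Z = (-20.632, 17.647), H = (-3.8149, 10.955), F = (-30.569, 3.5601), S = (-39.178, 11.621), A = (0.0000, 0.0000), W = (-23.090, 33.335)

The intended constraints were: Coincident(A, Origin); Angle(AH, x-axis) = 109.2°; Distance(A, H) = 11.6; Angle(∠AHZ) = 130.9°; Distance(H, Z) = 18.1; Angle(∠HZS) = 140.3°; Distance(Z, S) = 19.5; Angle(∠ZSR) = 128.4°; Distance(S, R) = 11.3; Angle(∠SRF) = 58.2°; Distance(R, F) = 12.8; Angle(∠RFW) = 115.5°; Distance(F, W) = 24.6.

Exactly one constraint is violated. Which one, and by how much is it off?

Distance(F, W) = 24.6 — off by 6.10.

A = (0.00, 0.00) ✓; AH at 109.2° ✓; |AH| = 11.60 ✓; ∠AHZ = 130.9° ✓; |HZ| = 18.10 ✓; ∠HZS = 140.3° ✓; |ZS| = 19.50 ✓; ∠ZSR = 128.4° ✓; |SR| = 11.30 ✓; ∠SRF = 58.20° ✓; |RF| = 12.80 ✓; ∠RFW = 115.5° ✓; |FW| = 30.70 ✗.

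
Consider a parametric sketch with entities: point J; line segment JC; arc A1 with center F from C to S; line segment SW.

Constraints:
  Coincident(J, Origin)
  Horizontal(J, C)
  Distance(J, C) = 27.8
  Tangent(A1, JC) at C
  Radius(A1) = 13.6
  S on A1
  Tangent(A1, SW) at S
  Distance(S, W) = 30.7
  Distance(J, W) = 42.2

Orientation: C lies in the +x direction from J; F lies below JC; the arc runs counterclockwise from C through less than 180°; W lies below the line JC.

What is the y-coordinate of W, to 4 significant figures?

-41.28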